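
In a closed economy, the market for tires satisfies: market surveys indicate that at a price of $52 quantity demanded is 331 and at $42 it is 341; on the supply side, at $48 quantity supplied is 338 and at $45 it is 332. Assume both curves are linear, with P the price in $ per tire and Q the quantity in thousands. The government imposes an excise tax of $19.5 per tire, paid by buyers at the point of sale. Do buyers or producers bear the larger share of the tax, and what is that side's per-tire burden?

Demand slope: (341 − 331)/(42 − 52) = -1, so Qd = 383 − P.
Supply slope: (332 − 338)/(45 − 48) = 2, so Qs = 2P + 242.
Without the tax, 383 − P = 2P + 242 gives 3P = 141, so P* = $47 and Q* = 336.
With the tax collected from buyers, demand (in seller-price terms) shifts: Qd = 383 − (P + 19.5).
Solving gives Q = 323 with buyers paying $60 and producers receiving $40.5 (the $19.5 wedge).
Per-tire burden: buyers $13, producers $6.5.
Buyers take the larger share because demand is less price-elastic here (demand slope 1 vs supply slope 2).

Buyers bear the larger share: $13 per tire.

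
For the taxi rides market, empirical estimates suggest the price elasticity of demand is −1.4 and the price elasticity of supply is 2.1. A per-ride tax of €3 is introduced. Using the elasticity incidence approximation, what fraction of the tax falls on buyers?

Incidence ratio: buyers' share ≈ εs / (εs + |εd|) = 2.1 / (2.1 + 1.4) = 0.6.
Supply is the more elastic side, so buyers bear the larger share.

Buyers' share ≈ 0.6.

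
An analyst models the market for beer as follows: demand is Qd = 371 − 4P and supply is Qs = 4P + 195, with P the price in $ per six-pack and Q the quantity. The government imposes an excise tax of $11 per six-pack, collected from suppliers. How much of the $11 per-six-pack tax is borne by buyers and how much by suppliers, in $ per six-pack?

Before the tax: set 371 − 4P = 4P + 195 → P* = $22, Q* = 283.
With the tax collected from suppliers, supply shifts: Qs = 4(P − 11) + 195.
Solving gives Q = 261 with buyers paying $27.5 and suppliers receiving $16.5 (the $11 wedge).
Burden on buyers: $5.5; on suppliers: $5.5. (They sum to $11.)
The less price-elastic side of the market bears the larger share of a per-unit tax.

Buyers bear $5.5 per six-pack; suppliers bear $5.5 per six-pack.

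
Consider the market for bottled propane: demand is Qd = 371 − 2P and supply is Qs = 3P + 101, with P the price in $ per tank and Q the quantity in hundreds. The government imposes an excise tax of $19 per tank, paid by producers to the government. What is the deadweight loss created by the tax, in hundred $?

Deadweight loss = $216.6 hundred.

Before the tax: set 371 − 2P = 3P + 101 → P* = $54, Q* = 263.
With the tax collected from producers, supply shifts: Qs = 3(P − 19) + 101.
Solving gives Q = 240.2 with buyers paying $65.4 and producers receiving $46.4 (the $19 wedge).
Quantity falls by |ΔQ| = |263 − 240.2| = 22.8.
DWL = ½ · t · |ΔQ| = ½ · 19 · 22.8 = $216.6.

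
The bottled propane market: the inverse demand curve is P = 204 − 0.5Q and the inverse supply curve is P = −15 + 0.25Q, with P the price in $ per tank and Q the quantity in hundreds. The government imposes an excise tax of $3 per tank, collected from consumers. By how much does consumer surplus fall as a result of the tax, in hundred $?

Consumer surplus falls by $580 hundred.

Inverting to Q(P) form: Qd = 408 − 2P; Qs = 4P + 60.
Before the tax: set 408 − 2P = 4P + 60 → P* = $58, Q* = 292.
With the tax collected from consumers, demand (in seller-price terms) shifts: Qd = 408 − 2(P + 3).
New equilibrium: consumers pay $60, producers receive $57, Q = 288. (Wedge: Pb − Ps = 3.)
ΔCS is the trapezoid between Q = 288 and Q = 292 of height $2: ½ · (292 + 288) · 2 = $580.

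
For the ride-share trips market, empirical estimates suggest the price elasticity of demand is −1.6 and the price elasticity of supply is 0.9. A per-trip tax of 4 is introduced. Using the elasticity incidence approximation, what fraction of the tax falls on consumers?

Incidence ratio: consumers' share ≈ εs / (εs + |εd|) = 0.9 / (0.9 + 1.6) = 0.36.
Supply is the less elastic side, so consumers bear the smaller share.

Consumers' share ≈ 0.36.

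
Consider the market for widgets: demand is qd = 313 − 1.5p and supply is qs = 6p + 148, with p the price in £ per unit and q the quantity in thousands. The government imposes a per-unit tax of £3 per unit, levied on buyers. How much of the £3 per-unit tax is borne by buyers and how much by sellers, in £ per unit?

Before the tax: set 313 − 1.5p = 6p + 148 → p* = £22, q* = 280.
With the tax collected from buyers, demand (in seller-price terms) shifts: qd = 313 − 1.5(p + 3).
Solving gives q = 276.4 with buyers paying £24.4 and sellers receiving £21.4 (the £3 wedge).
Burden on buyers: £2.4; on sellers: £0.6. (They sum to £3.)

Buyers bear £2.4 per unit; sellers bear £0.6 per unit.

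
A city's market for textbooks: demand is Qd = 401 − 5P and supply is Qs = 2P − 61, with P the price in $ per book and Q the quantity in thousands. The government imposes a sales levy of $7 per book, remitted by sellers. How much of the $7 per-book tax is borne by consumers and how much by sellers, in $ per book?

Consumers bear $2 per book; sellers bear $5 per book.

Before the tax: set 401 − 5P = 2P − 61 → P* = $66, Q* = 71.
With the tax collected from sellers, supply shifts: Qs = 2(P − 7) − 61.
New equilibrium: consumers pay $68, sellers receive $61, Q = 61. (Wedge: Pb − Ps = 7.)
Burden on consumers: $2; on sellers: $5. (They sum to $7.)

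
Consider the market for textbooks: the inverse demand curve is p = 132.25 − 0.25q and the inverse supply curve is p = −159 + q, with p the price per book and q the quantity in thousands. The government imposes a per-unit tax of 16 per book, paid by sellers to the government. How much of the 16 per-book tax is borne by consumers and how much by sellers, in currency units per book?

Inverting to q(p) form: qd = 529 − 4p; qs = p + 159.
Before the tax: set 529 − 4p = p + 159 → p* = 74, q* = 233.
With the tax collected from sellers, supply shifts: qs = (p − 16) + 159.
New equilibrium: consumers pay 77.2, sellers receive 61.2, q = 220.2. (Wedge: pb − ps = 16.)
Burden on consumers: 3.2; on sellers: 12.8. (They sum to 16.)

Consumers bear 3.2 per book; sellers bear 12.8 per book.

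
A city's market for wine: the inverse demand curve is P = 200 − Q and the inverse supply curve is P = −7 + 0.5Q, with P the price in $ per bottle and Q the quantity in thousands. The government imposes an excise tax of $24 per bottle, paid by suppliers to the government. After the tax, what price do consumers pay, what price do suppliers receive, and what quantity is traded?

Consumers pay $78; suppliers receive $54; quantity = 122.

Inverting to Q(P) form: Qd = 200 − P; Qs = 2P + 14.
Before the tax: set 200 − P = 2P + 14 → P* = $62, Q* = 138.
With the tax collected from suppliers, supply shifts: Qs = 2(P − 24) + 14.
New equilibrium: consumers pay $78, suppliers receive $54, Q = 122. (Wedge: Pb − Ps = 24.)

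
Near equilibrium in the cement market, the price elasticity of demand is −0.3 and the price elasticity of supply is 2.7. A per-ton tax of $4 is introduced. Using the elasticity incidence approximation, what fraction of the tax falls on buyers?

Buyers' share ≈ 0.9.

Incidence ratio: buyers' share ≈ εs / (εs + |εd|) = 2.7 / (2.7 + 0.3) = 0.9.
Supply is the more elastic side, so buyers bear the larger share.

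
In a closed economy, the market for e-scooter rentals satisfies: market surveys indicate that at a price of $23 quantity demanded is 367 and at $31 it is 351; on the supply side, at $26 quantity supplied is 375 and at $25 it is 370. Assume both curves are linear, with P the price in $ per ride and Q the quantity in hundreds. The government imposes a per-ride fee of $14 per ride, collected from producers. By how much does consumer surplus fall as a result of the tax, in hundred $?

Consumer surplus falls by $3550 hundred.

Demand slope: (351 − 367)/(31 − 23) = -2, so Qd = 413 − 2P.
Supply slope: (370 − 375)/(25 − 26) = 5, so Qs = 5P + 245.
Without the tax, 413 − 2P = 5P + 245 gives 7P = 168, so P* = $24 and Q* = 365.
With the tax collected from producers, supply shifts: Qs = 5(P − 14) + 245.
New equilibrium: consumers pay $34, producers receive $20, Q = 345. (Wedge: Pb − Ps = 14.)
ΔCS is the trapezoid between Q = 345 and Q = 365 of height $10: ½ · (365 + 345) · 10 = $3550.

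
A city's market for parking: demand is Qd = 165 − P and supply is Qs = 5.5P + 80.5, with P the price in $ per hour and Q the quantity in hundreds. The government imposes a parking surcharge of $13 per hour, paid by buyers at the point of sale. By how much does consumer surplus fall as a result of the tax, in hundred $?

Without the tax, 165 − P = 5.5P + 80.5 gives 6.5P = 84.5, so P* = $13 and Q* = 152.
With the tax collected from buyers, demand (in seller-price terms) shifts: Qd = 165 − (P + 13).
Solving gives Q = 141 with buyers paying $24 and suppliers receiving $11 (the $13 wedge).
ΔCS is the trapezoid between Q = 141 and Q = 152 of height $11: ½ · (152 + 141) · 11 = $1611.5.

Consumer surplus falls by $1611.5 hundred.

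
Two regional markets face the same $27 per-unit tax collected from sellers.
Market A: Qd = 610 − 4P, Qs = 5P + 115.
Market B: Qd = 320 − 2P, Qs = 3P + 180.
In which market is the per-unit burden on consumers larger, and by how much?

Market A: pre-tax P* = $55, Q* = 390; post-tax Q = 330; per-unit burden on consumers = $15.
Market B: pre-tax P* = $28, Q* = 264; post-tax Q = 231.6; per-unit burden on consumers = $16.2.
Difference: $15 vs $16.2 → market B is larger by $1.2.

Market B, by $1.2.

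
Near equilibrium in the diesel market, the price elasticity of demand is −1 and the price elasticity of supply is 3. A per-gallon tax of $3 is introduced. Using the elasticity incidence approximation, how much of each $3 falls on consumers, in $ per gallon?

Incidence ratio: consumers' share ≈ εs / (εs + |εd|) = 3 / (3 + 1) = 0.75.
So consumers bear ≈ 0.75 × $3 = $2.25; producers bear $0.75.

Consumers bear ≈ $2.25 per gallon.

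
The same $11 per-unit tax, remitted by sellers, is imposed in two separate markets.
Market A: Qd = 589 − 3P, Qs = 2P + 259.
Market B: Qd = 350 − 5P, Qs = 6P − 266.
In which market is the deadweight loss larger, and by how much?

Market B, by $92.4.

Market A: pre-tax P* = $66, Q* = 391; post-tax Q = 377.8; deadweight loss = $72.6.
Market B: pre-tax P* = $56, Q* = 70; post-tax Q = 40; deadweight loss = $165.
Difference: $72.6 vs $165 → market B is larger by $92.4.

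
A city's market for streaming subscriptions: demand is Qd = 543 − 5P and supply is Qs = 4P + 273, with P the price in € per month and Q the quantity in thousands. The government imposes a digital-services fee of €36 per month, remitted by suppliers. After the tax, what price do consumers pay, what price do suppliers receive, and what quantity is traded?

Consumers pay €46; suppliers receive €10; quantity = 313.

Before the tax: set 543 − 5P = 4P + 273 → P* = €30, Q* = 393.
With the tax collected from suppliers, supply shifts: Qs = 4(P − 36) + 273.
Solving gives Q = 313 with consumers paying €46 and suppliers receiving €10 (the €36 wedge).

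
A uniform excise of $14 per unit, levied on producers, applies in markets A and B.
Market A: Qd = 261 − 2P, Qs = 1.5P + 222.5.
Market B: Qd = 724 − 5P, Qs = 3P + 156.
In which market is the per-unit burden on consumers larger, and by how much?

Market A: pre-tax P* = $11, Q* = 239; post-tax Q = 227; per-unit burden on consumers = $6.
Market B: pre-tax P* = $71, Q* = 369; post-tax Q = 342.75; per-unit burden on consumers = $5.25.
Difference: $6 vs $5.25 → market A is larger by $0.75.

Market A, by $0.75.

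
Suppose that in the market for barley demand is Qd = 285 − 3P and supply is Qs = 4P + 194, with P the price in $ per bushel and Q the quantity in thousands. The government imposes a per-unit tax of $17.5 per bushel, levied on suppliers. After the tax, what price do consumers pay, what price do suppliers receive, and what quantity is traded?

Before the tax: set 285 − 3P = 4P + 194 → P* = $13, Q* = 246.
With the tax collected from suppliers, supply shifts: Qs = 4(P − 17.5) + 194.
Solving gives Q = 216 with consumers paying $23 and suppliers receiving $5.5 (the $17.5 wedge).

Consumers pay $23; suppliers receive $5.5; quantity = 216.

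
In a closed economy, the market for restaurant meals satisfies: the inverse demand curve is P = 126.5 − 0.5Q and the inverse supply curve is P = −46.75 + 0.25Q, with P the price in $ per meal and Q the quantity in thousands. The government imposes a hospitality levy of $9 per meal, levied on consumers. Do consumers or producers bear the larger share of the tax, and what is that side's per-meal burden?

Consumers bear the larger share: $6 per meal.

Rewrite in direct form: Qd = 253 − 2P and Qs = 4P + 187.
Before the tax: set 253 − 2P = 4P + 187 → P* = $11, Q* = 231.
With the tax collected from consumers, demand (in seller-price terms) shifts: Qd = 253 − 2(P + 9).
New equilibrium: consumers pay $17, producers receive $8, Q = 219. (Wedge: Pb − Ps = 9.)
Per-meal burden: consumers $6, producers $3.
Consumers take the larger share because demand is less price-elastic here (demand slope 2 vs supply slope 4).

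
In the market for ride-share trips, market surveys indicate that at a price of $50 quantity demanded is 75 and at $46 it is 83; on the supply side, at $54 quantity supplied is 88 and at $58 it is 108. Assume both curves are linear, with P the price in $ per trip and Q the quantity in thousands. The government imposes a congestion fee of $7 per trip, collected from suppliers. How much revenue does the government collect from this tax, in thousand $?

Demand slope: (83 − 75)/(46 − 50) = -2, so Qd = 175 − 2P.
Supply slope: (108 − 88)/(58 − 54) = 5, so Qs = 5P − 182.
Without the tax, 175 − 2P = 5P − 182 gives 7P = 357, so P* = $51 and Q* = 73.
With the tax collected from suppliers, supply shifts: Qs = 5(P − 7) − 182.
New equilibrium: consumers pay $56, suppliers receive $49, Q = 63. (Wedge: Pb − Ps = 7.)
Revenue = t · Q = 7 · 63 = $441.

Tax revenue = $441 thousand.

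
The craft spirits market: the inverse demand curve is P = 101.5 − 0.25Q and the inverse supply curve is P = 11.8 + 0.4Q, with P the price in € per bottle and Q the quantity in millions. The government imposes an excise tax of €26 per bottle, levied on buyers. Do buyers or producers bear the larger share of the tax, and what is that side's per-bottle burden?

Rewrite in direct form: Qd = 406 − 4P and Qs = 2.5P − 29.5.
Without the tax, 406 − 4P = 2.5P − 29.5 gives 6.5P = 435.5, so P* = €67 and Q* = 138.
With the tax collected from buyers, demand (in seller-price terms) shifts: Qd = 406 − 4(P + 26).
Solving gives Q = 98 with buyers paying €77 and producers receiving €51 (the €26 wedge).
Per-bottle burden: buyers €10, producers €16.
Producers take the larger share because supply is less price-elastic here (demand slope 4 vs supply slope 2.5).

Producers bear the larger share: €16 per bottle.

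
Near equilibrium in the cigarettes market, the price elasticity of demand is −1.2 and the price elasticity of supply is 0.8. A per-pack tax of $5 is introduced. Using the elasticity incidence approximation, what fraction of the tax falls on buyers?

Buyers' share ≈ 0.4.

Incidence ratio: buyers' share ≈ εs / (εs + |εd|) = 0.8 / (0.8 + 1.2) = 0.4.
Supply is the less elastic side, so buyers bear the smaller share.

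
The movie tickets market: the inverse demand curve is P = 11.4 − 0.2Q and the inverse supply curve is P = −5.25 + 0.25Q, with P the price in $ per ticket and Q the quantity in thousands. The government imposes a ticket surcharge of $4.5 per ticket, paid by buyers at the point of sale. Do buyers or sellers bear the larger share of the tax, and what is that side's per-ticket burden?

Sellers bear the larger share: $2.5 per ticket.

Inverting to Q(P) form: Qd = 57 − 5P; Qs = 4P + 21.
Without the tax, 57 − 5P = 4P + 21 gives 9P = 36, so P* = $4 and Q* = 37.
With the tax collected from buyers, demand (in seller-price terms) shifts: Qd = 57 − 5(P + 4.5).
New equilibrium: buyers pay $6, sellers receive $1.5, Q = 27. (Wedge: Pb − Ps = 4.5.)
Per-ticket burden: buyers $2, sellers $2.5.
Sellers take the larger share because supply is less price-elastic here (demand slope 5 vs supply slope 4).
The less price-elastic side of the market bears the larger share of a per-unit tax.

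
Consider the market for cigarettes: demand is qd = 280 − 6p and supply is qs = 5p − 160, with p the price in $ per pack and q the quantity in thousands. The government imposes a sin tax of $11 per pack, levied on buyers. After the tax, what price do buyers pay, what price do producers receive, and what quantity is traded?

Buyers pay $45; producers receive $34; quantity = 10.

Before the tax: set 280 − 6p = 5p − 160 → p* = $40, q* = 40.
With the tax collected from buyers, demand (in seller-price terms) shifts: qd = 280 − 6(p + 11).
Solving gives q = 10 with buyers paying $45 and producers receiving $34 (the $11 wedge).
The less price-elastic side of the market bears the larger share of a per-unit tax.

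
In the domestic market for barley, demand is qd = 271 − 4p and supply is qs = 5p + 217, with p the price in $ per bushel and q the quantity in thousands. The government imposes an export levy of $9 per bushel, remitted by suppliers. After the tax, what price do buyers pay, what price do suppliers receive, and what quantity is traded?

Without the tax, 271 − 4p = 5p + 217 gives 9p = 54, so p* = $6 and q* = 247.
With the tax collected from suppliers, supply shifts: qs = 5(p − 9) + 217.
Solving gives q = 227 with buyers paying $11 and suppliers receiving $2 (the $9 wedge).
The less price-elastic side of the market bears the larger share of a per-unit tax.

Buyers pay $11; suppliers receive $2; quantity = 227.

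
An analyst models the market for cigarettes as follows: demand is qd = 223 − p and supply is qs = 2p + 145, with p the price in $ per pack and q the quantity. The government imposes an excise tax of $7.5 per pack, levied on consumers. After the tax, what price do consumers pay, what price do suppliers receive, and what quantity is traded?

Consumers pay $31; suppliers receive $23.5; quantity = 192.

Before the tax: set 223 − p = 2p + 145 → p* = $26, q* = 197.
With the tax collected from consumers, demand (in seller-price terms) shifts: qd = 223 − (p + 7.5).
New equilibrium: consumers pay $31, suppliers receive $23.5, q = 192. (Wedge: pb − ps = 7.5.)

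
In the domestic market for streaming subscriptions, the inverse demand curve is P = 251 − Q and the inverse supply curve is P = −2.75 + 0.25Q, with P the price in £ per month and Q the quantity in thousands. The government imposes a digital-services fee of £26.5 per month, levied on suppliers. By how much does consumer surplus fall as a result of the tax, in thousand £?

Inverting to Q(P) form: Qd = 251 − P; Qs = 4P + 11.
Without the tax, 251 − P = 4P + 11 gives 5P = 240, so P* = £48 and Q* = 203.
With the tax collected from suppliers, supply shifts: Qs = 4(P − 26.5) + 11.
New equilibrium: consumers pay £69.2, suppliers receive £42.7, Q = 181.8. (Wedge: Pb − Ps = 26.5.)
ΔCS is the trapezoid between Q = 181.8 and Q = 203 of height £21.2: ½ · (203 + 181.8) · 21.2 = £4078.88.

Consumer surplus falls by £4078.88 thousand.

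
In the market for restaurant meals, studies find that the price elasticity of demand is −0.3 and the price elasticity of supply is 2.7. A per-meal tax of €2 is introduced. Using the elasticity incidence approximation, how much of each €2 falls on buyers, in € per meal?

Incidence ratio: buyers' share ≈ εs / (εs + |εd|) = 2.7 / (2.7 + 0.3) = 0.9.
So buyers bear ≈ 0.9 × €2 = €1.8; suppliers bear €0.2.

Buyers bear ≈ €1.8 per meal.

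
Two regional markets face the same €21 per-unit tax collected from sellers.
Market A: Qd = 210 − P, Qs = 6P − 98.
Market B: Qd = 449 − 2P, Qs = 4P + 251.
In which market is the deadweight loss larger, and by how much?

Market A: pre-tax P* = €44, Q* = 166; post-tax Q = 148; deadweight loss = €189.
Market B: pre-tax P* = €33, Q* = 383; post-tax Q = 355; deadweight loss = €294.
Difference: €189 vs €294 → market B is larger by €105.

Market B, by €105.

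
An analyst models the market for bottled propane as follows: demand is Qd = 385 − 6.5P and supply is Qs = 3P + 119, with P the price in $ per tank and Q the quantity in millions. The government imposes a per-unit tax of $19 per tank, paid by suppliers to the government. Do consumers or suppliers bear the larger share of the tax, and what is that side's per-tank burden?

Without the tax, 385 − 6.5P = 3P + 119 gives 9.5P = 266, so P* = $28 and Q* = 203.
With the tax collected from suppliers, supply shifts: Qs = 3(P − 19) + 119.
New equilibrium: consumers pay $34, suppliers receive $15, Q = 164. (Wedge: Pb − Ps = 19.)
Per-tank burden: consumers $6, suppliers $13.
Suppliers take the larger share because supply is less price-elastic here (demand slope 6.5 vs supply slope 3).

Suppliers bear the larger share: $13 per tank.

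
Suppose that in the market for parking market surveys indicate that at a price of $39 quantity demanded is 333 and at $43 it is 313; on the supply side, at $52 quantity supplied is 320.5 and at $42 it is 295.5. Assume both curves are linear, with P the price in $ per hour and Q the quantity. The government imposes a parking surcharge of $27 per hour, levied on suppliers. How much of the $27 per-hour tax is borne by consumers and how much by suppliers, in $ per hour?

Demand slope: (313 − 333)/(43 − 39) = -5, so Qd = 528 − 5P.
Supply slope: (295.5 − 320.5)/(42 − 52) = 2.5, so Qs = 2.5P + 190.5.
Before the tax: set 528 − 5P = 2.5P + 190.5 → P* = $45, Q* = 303.
With the tax collected from suppliers, supply shifts: Qs = 2.5(P − 27) + 190.5.
Solving gives Q = 258 with consumers paying $54 and suppliers receiving $27 (the $27 wedge).
Burden on consumers: $9; on suppliers: $18. (They sum to $27.)

Consumers bear $9 per hour; suppliers bear $18 per hour.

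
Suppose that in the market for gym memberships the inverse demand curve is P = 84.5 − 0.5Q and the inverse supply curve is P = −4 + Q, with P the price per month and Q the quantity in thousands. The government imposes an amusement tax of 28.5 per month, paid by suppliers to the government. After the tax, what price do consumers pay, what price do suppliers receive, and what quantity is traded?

Rewrite in direct form: Qd = 169 − 2P and Qs = P + 4.
Without the tax, 169 − 2P = P + 4 gives 3P = 165, so P* = 55 and Q* = 59.
With the tax collected from suppliers, supply shifts: Qs = (P − 28.5) + 4.
New equilibrium: consumers pay 64.5, suppliers receive 36, Q = 40. (Wedge: Pb − Ps = 28.5.)

Consumers pay 64.5; suppliers receive 36; quantity = 40.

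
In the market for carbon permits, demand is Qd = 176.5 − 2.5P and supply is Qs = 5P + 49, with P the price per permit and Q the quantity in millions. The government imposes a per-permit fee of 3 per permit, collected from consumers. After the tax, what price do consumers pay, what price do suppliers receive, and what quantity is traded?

Without the tax, 176.5 − 2.5P = 5P + 49 gives 7.5P = 127.5, so P* = 17 and Q* = 134.
With the tax collected from consumers, demand (in seller-price terms) shifts: Qd = 176.5 − 2.5(P + 3).
New equilibrium: consumers pay 19, suppliers receive 16, Q = 129. (Wedge: Pb − Ps = 3.)
The less price-elastic side of the market bears the larger share of a per-unit tax.

Consumers pay 19; suppliers receive 16; quantity = 129.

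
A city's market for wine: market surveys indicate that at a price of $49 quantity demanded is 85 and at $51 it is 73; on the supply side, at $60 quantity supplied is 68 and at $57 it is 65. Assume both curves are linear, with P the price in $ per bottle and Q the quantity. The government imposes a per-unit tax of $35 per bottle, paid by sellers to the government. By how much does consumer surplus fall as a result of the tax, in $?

Consumer surplus falls by $230.

Demand slope: (73 − 85)/(51 − 49) = -6, so Qd = 379 − 6P.
Supply slope: (65 − 68)/(57 − 60) = 1, so Qs = P + 8.
Before the tax: set 379 − 6P = P + 8 → P* = $53, Q* = 61.
With the tax collected from sellers, supply shifts: Qs = (P − 35) + 8.
Solving gives Q = 31 with consumers paying $58 and sellers receiving $23 (the $35 wedge).
ΔCS is the trapezoid between Q = 31 and Q = 61 of height $5: ½ · (61 + 31) · 5 = $230.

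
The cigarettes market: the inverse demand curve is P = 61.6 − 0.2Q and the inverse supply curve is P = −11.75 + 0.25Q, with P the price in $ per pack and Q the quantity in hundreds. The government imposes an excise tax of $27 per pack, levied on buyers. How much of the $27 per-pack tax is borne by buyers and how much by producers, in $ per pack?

Buyers bear $12 per pack; producers bear $15 per pack.

Inverting to Q(P) form: Qd = 308 − 5P; Qs = 4P + 47.
Without the tax, 308 − 5P = 4P + 47 gives 9P = 261, so P* = $29 and Q* = 163.
With the tax collected from buyers, demand (in seller-price terms) shifts: Qd = 308 − 5(P + 27).
Solving gives Q = 103 with buyers paying $41 and producers receiving $14 (the $27 wedge).
Burden on buyers: $12; on producers: $15. (They sum to $27.)
The less price-elastic side of the market bears the larger share of a per-unit tax.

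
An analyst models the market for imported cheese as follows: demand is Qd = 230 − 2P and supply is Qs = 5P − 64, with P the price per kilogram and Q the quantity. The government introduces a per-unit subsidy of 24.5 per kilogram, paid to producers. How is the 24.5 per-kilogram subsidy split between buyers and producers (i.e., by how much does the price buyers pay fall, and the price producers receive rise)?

Before the subsidy: set 230 − 2P = 5P − 64 → P* = 42, Q* = 146.
With a per-unit subsidy paid to producers, each receives P + 24.5 per unit sold, so supply becomes Qs = 5(P + 24.5) − 64.
New equilibrium: buyers pay 24.5, producers receive 49, Q = 181. (Wedge: Pb − Ps = −24.5.)
Gain to buyers: 17.5; to producers: 7. (They sum to 24.5.)

Buyers gain 17.5 per kilogram; producers gain 7 per kilogram.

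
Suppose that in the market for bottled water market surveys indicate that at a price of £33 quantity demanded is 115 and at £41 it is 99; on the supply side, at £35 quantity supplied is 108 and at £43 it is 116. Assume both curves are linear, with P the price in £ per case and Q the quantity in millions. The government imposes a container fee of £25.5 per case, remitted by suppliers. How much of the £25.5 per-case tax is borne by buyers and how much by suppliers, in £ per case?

Buyers bear £8.5 per case; suppliers bear £17 per case.

Demand slope: (99 − 115)/(41 − 33) = -2, so Qd = 181 − 2P.
Supply slope: (116 − 108)/(43 − 35) = 1, so Qs = P + 73.
Without the tax, 181 − 2P = P + 73 gives 3P = 108, so P* = £36 and Q* = 109.
With the tax collected from suppliers, supply shifts: Qs = (P − 25.5) + 73.
Solving gives Q = 92 with buyers paying £44.5 and suppliers receiving £19 (the £25.5 wedge).
Burden on buyers: £8.5; on suppliers: £17. (They sum to £25.5.)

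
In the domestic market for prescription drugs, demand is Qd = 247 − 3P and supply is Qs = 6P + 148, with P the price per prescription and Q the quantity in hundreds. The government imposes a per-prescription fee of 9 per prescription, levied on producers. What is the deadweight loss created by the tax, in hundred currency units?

Before the tax: set 247 − 3P = 6P + 148 → P* = 11, Q* = 214.
With the tax collected from producers, supply shifts: Qs = 6(P − 9) + 148.
Solving gives Q = 196 with consumers paying 17 and producers receiving 8 (the 9 wedge).
Quantity falls by |ΔQ| = |214 − 196| = 18.
DWL = ½ · t · |ΔQ| = ½ · 9 · 18 = 81.

Deadweight loss = 81 hundred.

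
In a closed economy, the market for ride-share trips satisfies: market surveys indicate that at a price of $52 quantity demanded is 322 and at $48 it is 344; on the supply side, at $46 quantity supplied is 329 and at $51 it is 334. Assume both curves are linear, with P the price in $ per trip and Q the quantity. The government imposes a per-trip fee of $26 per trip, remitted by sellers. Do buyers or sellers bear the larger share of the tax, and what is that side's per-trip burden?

Demand slope: (344 − 322)/(48 − 52) = -5.5, so Qd = 608 − 5.5P.
Supply slope: (334 − 329)/(51 − 46) = 1, so Qs = P + 283.
Without the tax, 608 − 5.5P = P + 283 gives 6.5P = 325, so P* = $50 and Q* = 333.
With the tax collected from sellers, supply shifts: Qs = (P − 26) + 283.
New equilibrium: buyers pay $54, sellers receive $28, Q = 311. (Wedge: Pb − Ps = 26.)
Per-trip burden: buyers $4, sellers $22.
Sellers take the larger share because supply is less price-elastic here (demand slope 5.5 vs supply slope 1).
The less price-elastic side of the market bears the larger share of a per-unit tax.

Sellers bear the larger share: $22 per trip.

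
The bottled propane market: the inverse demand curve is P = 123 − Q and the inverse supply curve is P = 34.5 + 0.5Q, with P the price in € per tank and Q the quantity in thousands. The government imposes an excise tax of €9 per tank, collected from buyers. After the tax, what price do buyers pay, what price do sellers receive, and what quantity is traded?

Inverting to Q(P) form: Qd = 123 − P; Qs = 2P − 69.
Without the tax, 123 − P = 2P − 69 gives 3P = 192, so P* = €64 and Q* = 59.
With the tax collected from buyers, demand (in seller-price terms) shifts: Qd = 123 − (P + 9).
New equilibrium: buyers pay €70, sellers receive €61, Q = 53. (Wedge: Pb − Ps = 9.)
The less price-elastic side of the market bears the larger share of a per-unit tax.

Buyers pay €70; sellers receive €61; quantity = 53.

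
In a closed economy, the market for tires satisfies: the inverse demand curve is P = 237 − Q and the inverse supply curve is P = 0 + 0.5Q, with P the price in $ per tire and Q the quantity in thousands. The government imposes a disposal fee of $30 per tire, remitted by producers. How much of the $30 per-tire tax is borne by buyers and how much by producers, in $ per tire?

Inverting to Q(P) form: Qd = 237 − P; Qs = 2P.
Without the tax, 237 − P = 2P gives 3P = 237, so P* = $79 and Q* = 158.
With the tax collected from producers, supply shifts: Qs = 2(P − 30).
Solving gives Q = 138 with buyers paying $99 and producers receiving $69 (the $30 wedge).
Burden on buyers: $20; on producers: $10. (They sum to $30.)
The less price-elastic side of the market bears the larger share of a per-unit tax.

Buyers bear $20 per tire; producers bear $10 per tire.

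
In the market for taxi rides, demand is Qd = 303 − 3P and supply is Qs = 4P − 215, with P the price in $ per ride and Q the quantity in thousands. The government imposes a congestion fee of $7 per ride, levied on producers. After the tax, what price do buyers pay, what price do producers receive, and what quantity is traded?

Without the tax, 303 − 3P = 4P − 215 gives 7P = 518, so P* = $74 and Q* = 81.
With the tax collected from producers, supply shifts: Qs = 4(P − 7) − 215.
New equilibrium: buyers pay $78, producers receive $71, Q = 69. (Wedge: Pb − Ps = 7.)

Buyers pay $78; producers receive $71; quantity = 69.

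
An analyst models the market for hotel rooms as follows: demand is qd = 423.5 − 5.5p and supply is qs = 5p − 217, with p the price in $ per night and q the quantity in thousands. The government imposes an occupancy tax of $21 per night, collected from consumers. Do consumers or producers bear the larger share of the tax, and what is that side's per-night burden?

Without the tax, 423.5 − 5.5p = 5p − 217 gives 10.5p = 640.5, so p* = $61 and q* = 88.
With the tax collected from consumers, demand (in seller-price terms) shifts: qd = 423.5 − 5.5(p + 21).
Solving gives q = 33 with consumers paying $71 and producers receiving $50 (the $21 wedge).
Per-night burden: consumers $10, producers $11.
Producers take the larger share because supply is less price-elastic here (demand slope 5.5 vs supply slope 5).
The less price-elastic side of the market bears the larger share of a per-unit tax.

Producers bear the larger share: $11 per night.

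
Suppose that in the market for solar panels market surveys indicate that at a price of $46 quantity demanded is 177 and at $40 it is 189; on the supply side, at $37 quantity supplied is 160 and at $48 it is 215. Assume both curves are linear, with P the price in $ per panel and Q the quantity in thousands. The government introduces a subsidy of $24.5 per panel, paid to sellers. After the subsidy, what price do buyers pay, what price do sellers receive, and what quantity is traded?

Demand slope: (189 − 177)/(40 − 46) = -2, so Qd = 269 − 2P.
Supply slope: (215 − 160)/(48 − 37) = 5, so Qs = 5P − 25.
Before the subsidy: set 269 − 2P = 5P − 25 → P* = $42, Q* = 185.
With a per-unit subsidy paid to sellers, each receives P + 24.5 per unit sold, so supply becomes Qs = 5(P + 24.5) − 25.
Solving gives Q = 220 with buyers paying $24.5 and sellers receiving $49 (the $24.5 wedge).

Buyers pay $24.5; sellers receive $49; quantity = 220.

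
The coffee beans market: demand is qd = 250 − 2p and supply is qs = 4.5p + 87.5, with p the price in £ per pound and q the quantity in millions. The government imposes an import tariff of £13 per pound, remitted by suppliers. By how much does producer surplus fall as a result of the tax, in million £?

Without the tax, 250 − 2p = 4.5p + 87.5 gives 6.5p = 162.5, so p* = £25 and q* = 200.
With the tax collected from suppliers, supply shifts: qs = 4.5(p − 13) + 87.5.
Solving gives q = 182 with buyers paying £34 and suppliers receiving £21 (the £13 wedge).
ΔPS is the trapezoid between Q = 182 and Q = 200 of height £4: ½ · (200 + 182) · 4 = £764.

Producer surplus falls by £764 million.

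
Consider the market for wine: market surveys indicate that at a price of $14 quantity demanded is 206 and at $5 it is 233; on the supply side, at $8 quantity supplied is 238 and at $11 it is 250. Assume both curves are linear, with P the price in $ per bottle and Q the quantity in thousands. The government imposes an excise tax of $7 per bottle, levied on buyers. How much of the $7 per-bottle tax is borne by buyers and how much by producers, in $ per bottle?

Demand slope: (233 − 206)/(5 − 14) = -3, so Qd = 248 − 3P.
Supply slope: (250 − 238)/(11 − 8) = 4, so Qs = 4P + 206.
Without the tax, 248 − 3P = 4P + 206 gives 7P = 42, so P* = $6 and Q* = 230.
With the tax collected from buyers, demand (in seller-price terms) shifts: Qd = 248 − 3(P + 7).
New equilibrium: buyers pay $10, producers receive $3, Q = 218. (Wedge: Pb − Ps = 7.)
Burden on buyers: $4; on producers: $3. (They sum to $7.)

Buyers bear $4 per bottle; producers bear $3 per bottle.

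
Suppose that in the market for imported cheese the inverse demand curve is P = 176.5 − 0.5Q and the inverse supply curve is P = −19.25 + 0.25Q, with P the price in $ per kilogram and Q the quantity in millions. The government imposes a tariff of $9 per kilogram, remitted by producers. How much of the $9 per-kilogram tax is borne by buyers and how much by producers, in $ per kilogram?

Inverting to Q(P) form: Qd = 353 − 2P; Qs = 4P + 77.
Without the tax, 353 − 2P = 4P + 77 gives 6P = 276, so P* = $46 and Q* = 261.
With the tax collected from producers, supply shifts: Qs = 4(P − 9) + 77.
New equilibrium: buyers pay $52, producers receive $43, Q = 249. (Wedge: Pb − Ps = 9.)
Burden on buyers: $6; on producers: $3. (They sum to $9.)
The less price-elastic side of the market bears the larger share of a per-unit tax.

Buyers bear $6 per kilogram; producers bear $3 per kilogram.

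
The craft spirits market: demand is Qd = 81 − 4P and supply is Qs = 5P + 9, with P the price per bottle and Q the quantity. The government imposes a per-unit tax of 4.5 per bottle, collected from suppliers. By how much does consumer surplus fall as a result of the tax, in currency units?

Consumer surplus falls by 110.

Before the tax: set 81 − 4P = 5P + 9 → P* = 8, Q* = 49.
With the tax collected from suppliers, supply shifts: Qs = 5(P − 4.5) + 9.
Solving gives Q = 39 with consumers paying 10.5 and suppliers receiving 6 (the 4.5 wedge).
ΔCS is the trapezoid between Q = 39 and Q = 49 of height 2.5: ½ · (49 + 39) · 2.5 = 110.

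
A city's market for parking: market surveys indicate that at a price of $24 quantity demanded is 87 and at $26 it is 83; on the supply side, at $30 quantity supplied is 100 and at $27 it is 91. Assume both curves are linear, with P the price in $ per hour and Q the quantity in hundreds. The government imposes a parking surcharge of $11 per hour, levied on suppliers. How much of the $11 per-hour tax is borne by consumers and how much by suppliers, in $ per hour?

Demand slope: (83 − 87)/(26 − 24) = -2, so Qd = 135 − 2P.
Supply slope: (91 − 100)/(27 − 30) = 3, so Qs = 3P + 10.
Before the tax: set 135 − 2P = 3P + 10 → P* = $25, Q* = 85.
With the tax collected from suppliers, supply shifts: Qs = 3(P − 11) + 10.
New equilibrium: consumers pay $31.6, suppliers receive $20.6, Q = 71.8. (Wedge: Pb − Ps = 11.)
Burden on consumers: $6.6; on suppliers: $4.4. (They sum to $11.)

Consumers bear $6.6 per hour; suppliers bear $4.4 per hour.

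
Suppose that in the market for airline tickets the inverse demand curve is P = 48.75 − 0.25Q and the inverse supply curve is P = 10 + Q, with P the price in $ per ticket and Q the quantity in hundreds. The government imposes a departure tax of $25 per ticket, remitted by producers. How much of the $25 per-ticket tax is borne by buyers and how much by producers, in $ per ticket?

Buyers bear $5 per ticket; producers bear $20 per ticket.

Rewrite in direct form: Qd = 195 − 4P and Qs = P − 10.
Without the tax, 195 − 4P = P − 10 gives 5P = 205, so P* = $41 and Q* = 31.
With the tax collected from producers, supply shifts: Qs = (P − 25) − 10.
Solving gives Q = 11 with buyers paying $46 and producers receiving $21 (the $25 wedge).
Burden on buyers: $5; on producers: $20. (They sum to $25.)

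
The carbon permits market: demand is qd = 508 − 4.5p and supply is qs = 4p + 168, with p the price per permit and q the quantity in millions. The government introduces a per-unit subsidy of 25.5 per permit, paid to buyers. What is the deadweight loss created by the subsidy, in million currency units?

Deadweight loss = 688.5 million.

Before the subsidy: set 508 − 4.5p = 4p + 168 → p* = 40, q* = 328.
With a per-unit subsidy paid to buyers, each effectively pays p − 25.5, so demand becomes qd = 508 − 4.5(p − 25.5).
New equilibrium: buyers pay 28, sellers receive 53.5, q = 382. (Wedge: pb − ps = −25.5.)
Quantity rises by |ΔQ| = |328 − 382| = 54.
DWL = ½ · t · |ΔQ| = ½ · 25.5 · 54 = 688.5.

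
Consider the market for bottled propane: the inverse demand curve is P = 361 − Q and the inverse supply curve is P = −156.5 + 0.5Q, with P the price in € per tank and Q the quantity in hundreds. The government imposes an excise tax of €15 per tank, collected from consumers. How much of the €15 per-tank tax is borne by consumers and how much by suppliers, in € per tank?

Consumers bear €10 per tank; suppliers bear €5 per tank.

Inverting to Q(P) form: Qd = 361 − P; Qs = 2P + 313.
Without the tax, 361 − P = 2P + 313 gives 3P = 48, so P* = €16 and Q* = 345.
With the tax collected from consumers, demand (in seller-price terms) shifts: Qd = 361 − (P + 15).
Solving gives Q = 335 with consumers paying €26 and suppliers receiving €11 (the €15 wedge).
Burden on consumers: €10; on suppliers: €5. (They sum to €15.)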